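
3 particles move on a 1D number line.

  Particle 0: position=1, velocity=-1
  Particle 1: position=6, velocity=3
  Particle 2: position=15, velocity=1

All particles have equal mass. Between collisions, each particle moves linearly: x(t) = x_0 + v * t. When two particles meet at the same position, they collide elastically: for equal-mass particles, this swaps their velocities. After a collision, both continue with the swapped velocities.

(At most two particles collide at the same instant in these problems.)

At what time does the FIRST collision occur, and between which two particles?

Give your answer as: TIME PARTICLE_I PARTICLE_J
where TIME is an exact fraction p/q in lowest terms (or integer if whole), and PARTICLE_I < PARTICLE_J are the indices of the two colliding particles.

Pair (0,1): pos 1,6 vel -1,3 -> not approaching (rel speed -4 <= 0)
Pair (1,2): pos 6,15 vel 3,1 -> gap=9, closing at 2/unit, collide at t=9/2
Earliest collision: t=9/2 between 1 and 2

Answer: 9/2 1 2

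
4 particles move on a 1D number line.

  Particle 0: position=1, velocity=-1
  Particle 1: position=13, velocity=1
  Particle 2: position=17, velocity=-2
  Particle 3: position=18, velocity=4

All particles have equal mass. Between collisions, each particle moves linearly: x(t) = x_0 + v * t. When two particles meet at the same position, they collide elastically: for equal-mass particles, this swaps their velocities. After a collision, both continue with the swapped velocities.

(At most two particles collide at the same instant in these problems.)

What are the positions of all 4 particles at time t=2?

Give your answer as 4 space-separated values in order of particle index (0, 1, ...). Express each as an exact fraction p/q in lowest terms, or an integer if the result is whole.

Collision at t=4/3: particles 1 and 2 swap velocities; positions: p0=-1/3 p1=43/3 p2=43/3 p3=70/3; velocities now: v0=-1 v1=-2 v2=1 v3=4
Advance to t=2 (no further collisions before then); velocities: v0=-1 v1=-2 v2=1 v3=4; positions = -1 13 15 26

Answer: -1 13 15 26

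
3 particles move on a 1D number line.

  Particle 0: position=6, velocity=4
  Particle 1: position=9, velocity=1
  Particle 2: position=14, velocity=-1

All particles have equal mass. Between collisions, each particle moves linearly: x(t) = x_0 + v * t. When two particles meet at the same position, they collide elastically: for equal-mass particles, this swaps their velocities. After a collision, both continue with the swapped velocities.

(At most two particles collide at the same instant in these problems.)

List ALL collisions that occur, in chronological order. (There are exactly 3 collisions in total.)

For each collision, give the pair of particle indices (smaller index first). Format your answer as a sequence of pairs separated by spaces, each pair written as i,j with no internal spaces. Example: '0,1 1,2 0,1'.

Collision at t=1: particles 0 and 1 swap velocities; positions: p0=10 p1=10 p2=13; velocities now: v0=1 v1=4 v2=-1
Collision at t=8/5: particles 1 and 2 swap velocities; positions: p0=53/5 p1=62/5 p2=62/5; velocities now: v0=1 v1=-1 v2=4
Collision at t=5/2: particles 0 and 1 swap velocities; positions: p0=23/2 p1=23/2 p2=16; velocities now: v0=-1 v1=1 v2=4

Answer: 0,1 1,2 0,1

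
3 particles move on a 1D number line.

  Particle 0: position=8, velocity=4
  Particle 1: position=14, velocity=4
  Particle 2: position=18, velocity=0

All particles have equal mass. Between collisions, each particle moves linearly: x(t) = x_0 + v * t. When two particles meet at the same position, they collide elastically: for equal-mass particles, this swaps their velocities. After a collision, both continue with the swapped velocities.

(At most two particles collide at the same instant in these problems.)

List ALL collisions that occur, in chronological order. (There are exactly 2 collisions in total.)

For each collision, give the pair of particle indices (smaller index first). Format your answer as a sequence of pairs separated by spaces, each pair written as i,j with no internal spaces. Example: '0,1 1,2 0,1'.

Collision at t=1: particles 1 and 2 swap velocities; positions: p0=12 p1=18 p2=18; velocities now: v0=4 v1=0 v2=4
Collision at t=5/2: particles 0 and 1 swap velocities; positions: p0=18 p1=18 p2=24; velocities now: v0=0 v1=4 v2=4

Answer: 1,2 0,1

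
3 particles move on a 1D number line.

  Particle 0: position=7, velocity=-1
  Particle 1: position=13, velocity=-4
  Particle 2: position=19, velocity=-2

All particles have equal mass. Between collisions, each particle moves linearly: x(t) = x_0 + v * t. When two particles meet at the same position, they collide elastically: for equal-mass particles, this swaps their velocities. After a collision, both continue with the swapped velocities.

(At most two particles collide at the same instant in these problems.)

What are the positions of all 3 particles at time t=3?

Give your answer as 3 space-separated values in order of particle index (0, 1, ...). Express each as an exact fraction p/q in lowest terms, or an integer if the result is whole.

Collision at t=2: particles 0 and 1 swap velocities; positions: p0=5 p1=5 p2=15; velocities now: v0=-4 v1=-1 v2=-2
Advance to t=3 (no further collisions before then); velocities: v0=-4 v1=-1 v2=-2; positions = 1 4 13

Answer: 1 4 13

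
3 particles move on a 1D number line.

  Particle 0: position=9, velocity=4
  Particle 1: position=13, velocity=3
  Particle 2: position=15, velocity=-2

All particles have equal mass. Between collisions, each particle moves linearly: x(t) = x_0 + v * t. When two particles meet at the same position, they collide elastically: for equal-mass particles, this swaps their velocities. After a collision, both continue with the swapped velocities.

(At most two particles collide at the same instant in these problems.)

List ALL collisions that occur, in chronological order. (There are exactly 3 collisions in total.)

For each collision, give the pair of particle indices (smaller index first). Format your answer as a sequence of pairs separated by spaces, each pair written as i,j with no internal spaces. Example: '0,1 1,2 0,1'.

Collision at t=2/5: particles 1 and 2 swap velocities; positions: p0=53/5 p1=71/5 p2=71/5; velocities now: v0=4 v1=-2 v2=3
Collision at t=1: particles 0 and 1 swap velocities; positions: p0=13 p1=13 p2=16; velocities now: v0=-2 v1=4 v2=3
Collision at t=4: particles 1 and 2 swap velocities; positions: p0=7 p1=25 p2=25; velocities now: v0=-2 v1=3 v2=4

Answer: 1,2 0,1 1,2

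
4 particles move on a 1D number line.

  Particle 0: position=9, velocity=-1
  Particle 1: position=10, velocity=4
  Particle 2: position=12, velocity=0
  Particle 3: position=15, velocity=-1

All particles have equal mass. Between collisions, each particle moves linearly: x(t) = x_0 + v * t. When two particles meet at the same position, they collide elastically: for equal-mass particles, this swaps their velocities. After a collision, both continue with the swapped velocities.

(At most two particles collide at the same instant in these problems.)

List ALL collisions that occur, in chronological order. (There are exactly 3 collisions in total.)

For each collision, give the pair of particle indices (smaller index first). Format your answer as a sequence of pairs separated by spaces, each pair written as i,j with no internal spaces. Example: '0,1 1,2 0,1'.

Collision at t=1/2: particles 1 and 2 swap velocities; positions: p0=17/2 p1=12 p2=12 p3=29/2; velocities now: v0=-1 v1=0 v2=4 v3=-1
Collision at t=1: particles 2 and 3 swap velocities; positions: p0=8 p1=12 p2=14 p3=14; velocities now: v0=-1 v1=0 v2=-1 v3=4
Collision at t=3: particles 1 and 2 swap velocities; positions: p0=6 p1=12 p2=12 p3=22; velocities now: v0=-1 v1=-1 v2=0 v3=4

Answer: 1,2 2,3 1,2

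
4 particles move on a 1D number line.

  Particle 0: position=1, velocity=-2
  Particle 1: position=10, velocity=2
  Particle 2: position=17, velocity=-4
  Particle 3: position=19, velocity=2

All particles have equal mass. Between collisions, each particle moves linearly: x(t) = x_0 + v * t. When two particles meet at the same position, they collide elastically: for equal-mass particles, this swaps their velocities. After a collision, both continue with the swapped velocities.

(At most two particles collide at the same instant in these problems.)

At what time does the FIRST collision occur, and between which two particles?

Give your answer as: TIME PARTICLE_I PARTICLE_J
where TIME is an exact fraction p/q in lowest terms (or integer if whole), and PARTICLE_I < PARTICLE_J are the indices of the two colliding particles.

Pair (0,1): pos 1,10 vel -2,2 -> not approaching (rel speed -4 <= 0)
Pair (1,2): pos 10,17 vel 2,-4 -> gap=7, closing at 6/unit, collide at t=7/6
Pair (2,3): pos 17,19 vel -4,2 -> not approaching (rel speed -6 <= 0)
Earliest collision: t=7/6 between 1 and 2

Answer: 7/6 1 2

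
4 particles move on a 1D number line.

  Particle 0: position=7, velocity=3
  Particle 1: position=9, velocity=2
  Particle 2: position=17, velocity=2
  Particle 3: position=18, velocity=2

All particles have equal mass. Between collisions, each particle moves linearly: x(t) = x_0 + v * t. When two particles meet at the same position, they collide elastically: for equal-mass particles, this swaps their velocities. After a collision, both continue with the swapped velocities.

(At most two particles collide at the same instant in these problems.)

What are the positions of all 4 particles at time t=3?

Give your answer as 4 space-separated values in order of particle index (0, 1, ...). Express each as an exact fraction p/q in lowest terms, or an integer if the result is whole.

Collision at t=2: particles 0 and 1 swap velocities; positions: p0=13 p1=13 p2=21 p3=22; velocities now: v0=2 v1=3 v2=2 v3=2
Advance to t=3 (no further collisions before then); velocities: v0=2 v1=3 v2=2 v3=2; positions = 15 16 23 24

Answer: 15 16 23 24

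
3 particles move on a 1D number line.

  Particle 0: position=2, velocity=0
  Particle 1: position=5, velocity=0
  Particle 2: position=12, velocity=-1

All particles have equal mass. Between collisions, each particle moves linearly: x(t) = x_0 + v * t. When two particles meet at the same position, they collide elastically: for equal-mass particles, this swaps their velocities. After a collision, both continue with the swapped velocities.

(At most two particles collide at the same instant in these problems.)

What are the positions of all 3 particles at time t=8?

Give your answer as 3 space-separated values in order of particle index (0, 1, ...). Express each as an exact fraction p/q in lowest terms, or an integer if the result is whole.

Answer: 2 4 5

Derivation:
Collision at t=7: particles 1 and 2 swap velocities; positions: p0=2 p1=5 p2=5; velocities now: v0=0 v1=-1 v2=0
Advance to t=8 (no further collisions before then); velocities: v0=0 v1=-1 v2=0; positions = 2 4 5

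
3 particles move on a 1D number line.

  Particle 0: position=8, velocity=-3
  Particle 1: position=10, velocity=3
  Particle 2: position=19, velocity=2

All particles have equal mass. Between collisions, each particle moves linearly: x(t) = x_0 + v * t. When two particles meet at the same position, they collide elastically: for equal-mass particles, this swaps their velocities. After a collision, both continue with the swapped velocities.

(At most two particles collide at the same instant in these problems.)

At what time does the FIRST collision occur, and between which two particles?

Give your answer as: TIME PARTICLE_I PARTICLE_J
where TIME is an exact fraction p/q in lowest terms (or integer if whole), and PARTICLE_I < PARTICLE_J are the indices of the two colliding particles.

Answer: 9 1 2

Derivation:
Pair (0,1): pos 8,10 vel -3,3 -> not approaching (rel speed -6 <= 0)
Pair (1,2): pos 10,19 vel 3,2 -> gap=9, closing at 1/unit, collide at t=9
Earliest collision: t=9 between 1 and 2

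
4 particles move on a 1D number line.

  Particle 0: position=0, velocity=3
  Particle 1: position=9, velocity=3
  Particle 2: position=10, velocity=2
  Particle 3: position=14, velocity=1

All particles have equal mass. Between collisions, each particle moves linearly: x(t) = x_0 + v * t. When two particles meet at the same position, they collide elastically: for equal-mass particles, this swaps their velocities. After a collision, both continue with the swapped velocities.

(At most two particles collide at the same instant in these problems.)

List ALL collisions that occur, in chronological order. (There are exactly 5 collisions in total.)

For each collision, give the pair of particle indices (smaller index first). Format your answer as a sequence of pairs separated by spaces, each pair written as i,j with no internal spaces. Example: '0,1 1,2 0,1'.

Collision at t=1: particles 1 and 2 swap velocities; positions: p0=3 p1=12 p2=12 p3=15; velocities now: v0=3 v1=2 v2=3 v3=1
Collision at t=5/2: particles 2 and 3 swap velocities; positions: p0=15/2 p1=15 p2=33/2 p3=33/2; velocities now: v0=3 v1=2 v2=1 v3=3
Collision at t=4: particles 1 and 2 swap velocities; positions: p0=12 p1=18 p2=18 p3=21; velocities now: v0=3 v1=1 v2=2 v3=3
Collision at t=7: particles 0 and 1 swap velocities; positions: p0=21 p1=21 p2=24 p3=30; velocities now: v0=1 v1=3 v2=2 v3=3
Collision at t=10: particles 1 and 2 swap velocities; positions: p0=24 p1=30 p2=30 p3=39; velocities now: v0=1 v1=2 v2=3 v3=3

Answer: 1,2 2,3 1,2 0,1 1,2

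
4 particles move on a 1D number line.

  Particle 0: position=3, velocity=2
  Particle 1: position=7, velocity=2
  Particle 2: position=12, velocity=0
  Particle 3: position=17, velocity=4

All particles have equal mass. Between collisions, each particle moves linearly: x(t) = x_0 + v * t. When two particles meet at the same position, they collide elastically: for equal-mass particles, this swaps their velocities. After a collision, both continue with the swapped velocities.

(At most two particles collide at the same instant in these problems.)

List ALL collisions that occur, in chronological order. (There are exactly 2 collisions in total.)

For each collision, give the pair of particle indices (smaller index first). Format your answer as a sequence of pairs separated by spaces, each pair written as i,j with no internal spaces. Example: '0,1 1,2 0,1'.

Answer: 1,2 0,1

Derivation:
Collision at t=5/2: particles 1 and 2 swap velocities; positions: p0=8 p1=12 p2=12 p3=27; velocities now: v0=2 v1=0 v2=2 v3=4
Collision at t=9/2: particles 0 and 1 swap velocities; positions: p0=12 p1=12 p2=16 p3=35; velocities now: v0=0 v1=2 v2=2 v3=4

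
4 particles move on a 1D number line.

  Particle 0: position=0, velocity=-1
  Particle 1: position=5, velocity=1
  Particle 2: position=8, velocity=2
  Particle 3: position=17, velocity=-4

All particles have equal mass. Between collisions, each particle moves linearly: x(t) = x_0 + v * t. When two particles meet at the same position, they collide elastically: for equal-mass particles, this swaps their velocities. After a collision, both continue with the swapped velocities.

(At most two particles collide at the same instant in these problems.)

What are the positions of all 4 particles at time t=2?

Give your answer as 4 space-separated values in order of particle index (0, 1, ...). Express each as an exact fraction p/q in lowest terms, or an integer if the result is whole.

Answer: -2 7 9 12

Derivation:
Collision at t=3/2: particles 2 and 3 swap velocities; positions: p0=-3/2 p1=13/2 p2=11 p3=11; velocities now: v0=-1 v1=1 v2=-4 v3=2
Advance to t=2 (no further collisions before then); velocities: v0=-1 v1=1 v2=-4 v3=2; positions = -2 7 9 12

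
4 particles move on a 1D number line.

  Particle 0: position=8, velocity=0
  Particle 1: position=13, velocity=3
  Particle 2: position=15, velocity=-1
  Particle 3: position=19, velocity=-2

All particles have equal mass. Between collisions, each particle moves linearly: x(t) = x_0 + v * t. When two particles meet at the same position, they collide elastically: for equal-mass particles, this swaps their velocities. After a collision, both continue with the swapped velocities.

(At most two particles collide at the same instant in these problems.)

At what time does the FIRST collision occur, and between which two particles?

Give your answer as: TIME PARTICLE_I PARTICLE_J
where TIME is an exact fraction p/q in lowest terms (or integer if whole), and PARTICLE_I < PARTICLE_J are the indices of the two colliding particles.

Pair (0,1): pos 8,13 vel 0,3 -> not approaching (rel speed -3 <= 0)
Pair (1,2): pos 13,15 vel 3,-1 -> gap=2, closing at 4/unit, collide at t=1/2
Pair (2,3): pos 15,19 vel -1,-2 -> gap=4, closing at 1/unit, collide at t=4
Earliest collision: t=1/2 between 1 and 2

Answer: 1/2 1 2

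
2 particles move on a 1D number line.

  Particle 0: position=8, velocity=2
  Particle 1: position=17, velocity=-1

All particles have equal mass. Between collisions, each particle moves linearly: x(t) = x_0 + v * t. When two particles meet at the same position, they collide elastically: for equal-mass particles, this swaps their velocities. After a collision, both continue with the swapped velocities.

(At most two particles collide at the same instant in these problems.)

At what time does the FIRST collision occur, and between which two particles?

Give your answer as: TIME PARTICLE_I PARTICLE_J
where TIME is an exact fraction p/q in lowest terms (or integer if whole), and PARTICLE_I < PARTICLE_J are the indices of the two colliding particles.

Pair (0,1): pos 8,17 vel 2,-1 -> gap=9, closing at 3/unit, collide at t=3
Earliest collision: t=3 between 0 and 1

Answer: 3 0 1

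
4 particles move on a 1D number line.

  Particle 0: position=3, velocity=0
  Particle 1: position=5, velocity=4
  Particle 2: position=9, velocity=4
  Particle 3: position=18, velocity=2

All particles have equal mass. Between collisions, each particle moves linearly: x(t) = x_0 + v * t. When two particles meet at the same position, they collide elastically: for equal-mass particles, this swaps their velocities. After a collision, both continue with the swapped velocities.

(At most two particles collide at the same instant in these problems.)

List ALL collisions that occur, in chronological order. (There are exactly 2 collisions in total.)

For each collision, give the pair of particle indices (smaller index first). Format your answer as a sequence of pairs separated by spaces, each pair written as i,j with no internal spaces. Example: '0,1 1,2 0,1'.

Collision at t=9/2: particles 2 and 3 swap velocities; positions: p0=3 p1=23 p2=27 p3=27; velocities now: v0=0 v1=4 v2=2 v3=4
Collision at t=13/2: particles 1 and 2 swap velocities; positions: p0=3 p1=31 p2=31 p3=35; velocities now: v0=0 v1=2 v2=4 v3=4

Answer: 2,3 1,2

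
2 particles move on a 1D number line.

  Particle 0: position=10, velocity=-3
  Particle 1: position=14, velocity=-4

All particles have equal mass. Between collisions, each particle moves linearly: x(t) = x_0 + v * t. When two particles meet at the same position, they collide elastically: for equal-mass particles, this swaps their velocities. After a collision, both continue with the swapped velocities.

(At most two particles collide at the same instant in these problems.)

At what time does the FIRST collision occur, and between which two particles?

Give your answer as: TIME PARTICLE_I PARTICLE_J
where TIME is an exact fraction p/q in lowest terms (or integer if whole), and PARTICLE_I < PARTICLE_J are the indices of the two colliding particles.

Answer: 4 0 1

Derivation:
Pair (0,1): pos 10,14 vel -3,-4 -> gap=4, closing at 1/unit, collide at t=4
Earliest collision: t=4 between 0 and 1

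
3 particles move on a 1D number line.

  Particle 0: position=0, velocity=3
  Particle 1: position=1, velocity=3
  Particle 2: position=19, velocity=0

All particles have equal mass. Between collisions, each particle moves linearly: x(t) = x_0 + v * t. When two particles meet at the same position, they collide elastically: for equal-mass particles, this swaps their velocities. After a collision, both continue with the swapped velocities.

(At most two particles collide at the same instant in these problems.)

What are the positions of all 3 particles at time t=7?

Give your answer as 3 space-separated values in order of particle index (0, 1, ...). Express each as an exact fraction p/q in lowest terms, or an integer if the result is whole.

Collision at t=6: particles 1 and 2 swap velocities; positions: p0=18 p1=19 p2=19; velocities now: v0=3 v1=0 v2=3
Collision at t=19/3: particles 0 and 1 swap velocities; positions: p0=19 p1=19 p2=20; velocities now: v0=0 v1=3 v2=3
Advance to t=7 (no further collisions before then); velocities: v0=0 v1=3 v2=3; positions = 19 21 22

Answer: 19 21 22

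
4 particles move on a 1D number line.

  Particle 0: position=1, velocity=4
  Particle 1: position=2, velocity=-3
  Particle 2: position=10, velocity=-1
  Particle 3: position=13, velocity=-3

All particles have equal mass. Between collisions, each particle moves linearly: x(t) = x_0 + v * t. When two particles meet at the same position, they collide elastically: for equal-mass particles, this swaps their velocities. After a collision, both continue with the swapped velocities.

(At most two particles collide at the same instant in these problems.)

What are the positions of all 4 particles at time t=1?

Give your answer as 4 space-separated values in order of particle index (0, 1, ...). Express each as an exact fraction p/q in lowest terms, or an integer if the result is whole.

Collision at t=1/7: particles 0 and 1 swap velocities; positions: p0=11/7 p1=11/7 p2=69/7 p3=88/7; velocities now: v0=-3 v1=4 v2=-1 v3=-3
Advance to t=1 (no further collisions before then); velocities: v0=-3 v1=4 v2=-1 v3=-3; positions = -1 5 9 10

Answer: -1 5 9 10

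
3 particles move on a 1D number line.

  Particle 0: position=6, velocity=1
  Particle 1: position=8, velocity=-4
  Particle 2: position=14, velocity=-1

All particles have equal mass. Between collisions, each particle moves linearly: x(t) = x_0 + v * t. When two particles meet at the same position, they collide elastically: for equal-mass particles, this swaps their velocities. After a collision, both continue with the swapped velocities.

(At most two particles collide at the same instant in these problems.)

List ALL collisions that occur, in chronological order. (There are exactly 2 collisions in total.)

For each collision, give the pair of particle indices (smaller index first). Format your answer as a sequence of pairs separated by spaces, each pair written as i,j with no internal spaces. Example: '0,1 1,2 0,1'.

Answer: 0,1 1,2

Derivation:
Collision at t=2/5: particles 0 and 1 swap velocities; positions: p0=32/5 p1=32/5 p2=68/5; velocities now: v0=-4 v1=1 v2=-1
Collision at t=4: particles 1 and 2 swap velocities; positions: p0=-8 p1=10 p2=10; velocities now: v0=-4 v1=-1 v2=1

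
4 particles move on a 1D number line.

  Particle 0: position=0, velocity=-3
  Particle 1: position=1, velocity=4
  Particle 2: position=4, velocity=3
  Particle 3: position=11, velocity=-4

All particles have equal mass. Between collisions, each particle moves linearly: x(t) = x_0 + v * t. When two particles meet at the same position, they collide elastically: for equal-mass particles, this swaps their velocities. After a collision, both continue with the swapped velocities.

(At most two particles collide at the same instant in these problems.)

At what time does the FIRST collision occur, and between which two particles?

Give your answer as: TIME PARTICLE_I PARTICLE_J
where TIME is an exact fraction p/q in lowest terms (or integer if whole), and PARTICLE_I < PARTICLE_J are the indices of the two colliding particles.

Pair (0,1): pos 0,1 vel -3,4 -> not approaching (rel speed -7 <= 0)
Pair (1,2): pos 1,4 vel 4,3 -> gap=3, closing at 1/unit, collide at t=3
Pair (2,3): pos 4,11 vel 3,-4 -> gap=7, closing at 7/unit, collide at t=1
Earliest collision: t=1 between 2 and 3

Answer: 1 2 3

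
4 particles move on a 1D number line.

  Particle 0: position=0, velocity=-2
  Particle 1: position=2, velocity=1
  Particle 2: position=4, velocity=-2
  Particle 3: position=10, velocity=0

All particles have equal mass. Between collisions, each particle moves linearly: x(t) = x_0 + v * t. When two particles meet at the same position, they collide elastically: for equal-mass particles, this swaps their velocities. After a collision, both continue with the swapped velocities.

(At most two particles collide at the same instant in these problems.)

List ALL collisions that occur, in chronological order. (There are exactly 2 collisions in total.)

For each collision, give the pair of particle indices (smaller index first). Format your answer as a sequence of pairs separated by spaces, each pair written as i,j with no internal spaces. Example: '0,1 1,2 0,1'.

Collision at t=2/3: particles 1 and 2 swap velocities; positions: p0=-4/3 p1=8/3 p2=8/3 p3=10; velocities now: v0=-2 v1=-2 v2=1 v3=0
Collision at t=8: particles 2 and 3 swap velocities; positions: p0=-16 p1=-12 p2=10 p3=10; velocities now: v0=-2 v1=-2 v2=0 v3=1

Answer: 1,2 2,3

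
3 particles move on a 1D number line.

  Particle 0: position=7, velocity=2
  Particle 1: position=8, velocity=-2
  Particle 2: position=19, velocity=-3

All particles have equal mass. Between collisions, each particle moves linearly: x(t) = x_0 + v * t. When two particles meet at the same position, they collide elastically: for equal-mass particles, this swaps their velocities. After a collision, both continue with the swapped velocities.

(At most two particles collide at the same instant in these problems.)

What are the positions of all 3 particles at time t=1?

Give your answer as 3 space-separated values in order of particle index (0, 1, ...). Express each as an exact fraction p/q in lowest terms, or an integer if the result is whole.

Answer: 6 9 16

Derivation:
Collision at t=1/4: particles 0 and 1 swap velocities; positions: p0=15/2 p1=15/2 p2=73/4; velocities now: v0=-2 v1=2 v2=-3
Advance to t=1 (no further collisions before then); velocities: v0=-2 v1=2 v2=-3; positions = 6 9 16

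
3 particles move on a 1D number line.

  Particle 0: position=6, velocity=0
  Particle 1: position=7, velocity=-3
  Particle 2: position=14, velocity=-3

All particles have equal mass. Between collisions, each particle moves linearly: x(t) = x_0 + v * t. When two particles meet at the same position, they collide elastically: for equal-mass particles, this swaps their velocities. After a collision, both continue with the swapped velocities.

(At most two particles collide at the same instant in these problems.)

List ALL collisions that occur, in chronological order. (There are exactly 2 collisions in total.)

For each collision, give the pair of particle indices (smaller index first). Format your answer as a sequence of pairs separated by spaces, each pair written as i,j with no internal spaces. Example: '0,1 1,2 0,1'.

Answer: 0,1 1,2

Derivation:
Collision at t=1/3: particles 0 and 1 swap velocities; positions: p0=6 p1=6 p2=13; velocities now: v0=-3 v1=0 v2=-3
Collision at t=8/3: particles 1 and 2 swap velocities; positions: p0=-1 p1=6 p2=6; velocities now: v0=-3 v1=-3 v2=0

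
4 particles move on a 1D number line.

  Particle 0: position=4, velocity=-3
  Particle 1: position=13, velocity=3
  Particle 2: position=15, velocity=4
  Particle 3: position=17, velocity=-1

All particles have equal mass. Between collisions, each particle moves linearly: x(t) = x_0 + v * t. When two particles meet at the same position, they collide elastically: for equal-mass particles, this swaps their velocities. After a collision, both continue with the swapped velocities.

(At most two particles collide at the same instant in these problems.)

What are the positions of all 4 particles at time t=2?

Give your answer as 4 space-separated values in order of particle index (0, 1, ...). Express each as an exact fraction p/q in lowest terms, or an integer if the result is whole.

Collision at t=2/5: particles 2 and 3 swap velocities; positions: p0=14/5 p1=71/5 p2=83/5 p3=83/5; velocities now: v0=-3 v1=3 v2=-1 v3=4
Collision at t=1: particles 1 and 2 swap velocities; positions: p0=1 p1=16 p2=16 p3=19; velocities now: v0=-3 v1=-1 v2=3 v3=4
Advance to t=2 (no further collisions before then); velocities: v0=-3 v1=-1 v2=3 v3=4; positions = -2 15 19 23

Answer: -2 15 19 23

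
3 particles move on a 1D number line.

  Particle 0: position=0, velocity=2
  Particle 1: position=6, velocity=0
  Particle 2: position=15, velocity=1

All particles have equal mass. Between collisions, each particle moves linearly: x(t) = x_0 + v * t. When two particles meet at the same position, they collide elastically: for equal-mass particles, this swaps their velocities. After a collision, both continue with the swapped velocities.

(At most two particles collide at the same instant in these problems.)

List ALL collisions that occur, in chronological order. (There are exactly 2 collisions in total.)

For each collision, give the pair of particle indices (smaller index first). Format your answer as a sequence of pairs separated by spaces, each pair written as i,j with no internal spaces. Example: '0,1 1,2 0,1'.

Answer: 0,1 1,2

Derivation:
Collision at t=3: particles 0 and 1 swap velocities; positions: p0=6 p1=6 p2=18; velocities now: v0=0 v1=2 v2=1
Collision at t=15: particles 1 and 2 swap velocities; positions: p0=6 p1=30 p2=30; velocities now: v0=0 v1=1 v2=2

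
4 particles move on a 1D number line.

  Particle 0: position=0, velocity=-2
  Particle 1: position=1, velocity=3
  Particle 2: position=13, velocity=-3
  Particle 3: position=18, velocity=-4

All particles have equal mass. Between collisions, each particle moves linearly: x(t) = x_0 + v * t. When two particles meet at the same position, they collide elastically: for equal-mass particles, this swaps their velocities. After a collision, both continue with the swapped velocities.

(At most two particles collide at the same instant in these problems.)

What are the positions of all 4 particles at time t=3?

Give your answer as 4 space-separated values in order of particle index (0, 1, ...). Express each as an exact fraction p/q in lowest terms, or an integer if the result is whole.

Answer: -6 4 6 10

Derivation:
Collision at t=2: particles 1 and 2 swap velocities; positions: p0=-4 p1=7 p2=7 p3=10; velocities now: v0=-2 v1=-3 v2=3 v3=-4
Collision at t=17/7: particles 2 and 3 swap velocities; positions: p0=-34/7 p1=40/7 p2=58/7 p3=58/7; velocities now: v0=-2 v1=-3 v2=-4 v3=3
Advance to t=3 (no further collisions before then); velocities: v0=-2 v1=-3 v2=-4 v3=3; positions = -6 4 6 10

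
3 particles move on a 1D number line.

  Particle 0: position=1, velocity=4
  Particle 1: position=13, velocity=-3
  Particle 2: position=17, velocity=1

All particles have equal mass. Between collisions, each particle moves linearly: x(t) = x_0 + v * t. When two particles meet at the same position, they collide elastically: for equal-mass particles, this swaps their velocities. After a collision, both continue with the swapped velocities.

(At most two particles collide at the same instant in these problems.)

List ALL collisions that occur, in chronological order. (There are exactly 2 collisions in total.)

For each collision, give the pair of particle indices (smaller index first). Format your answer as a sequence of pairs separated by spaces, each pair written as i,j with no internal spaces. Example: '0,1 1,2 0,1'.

Answer: 0,1 1,2

Derivation:
Collision at t=12/7: particles 0 and 1 swap velocities; positions: p0=55/7 p1=55/7 p2=131/7; velocities now: v0=-3 v1=4 v2=1
Collision at t=16/3: particles 1 and 2 swap velocities; positions: p0=-3 p1=67/3 p2=67/3; velocities now: v0=-3 v1=1 v2=4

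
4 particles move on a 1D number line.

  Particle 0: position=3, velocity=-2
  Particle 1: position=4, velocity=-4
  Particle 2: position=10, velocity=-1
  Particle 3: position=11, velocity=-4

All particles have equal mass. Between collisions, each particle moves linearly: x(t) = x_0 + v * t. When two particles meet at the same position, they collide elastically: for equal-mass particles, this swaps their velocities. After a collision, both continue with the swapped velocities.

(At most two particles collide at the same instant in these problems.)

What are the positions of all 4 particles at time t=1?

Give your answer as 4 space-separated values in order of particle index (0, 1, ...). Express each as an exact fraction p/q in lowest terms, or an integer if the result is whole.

Answer: 0 1 7 9

Derivation:
Collision at t=1/3: particles 2 and 3 swap velocities; positions: p0=7/3 p1=8/3 p2=29/3 p3=29/3; velocities now: v0=-2 v1=-4 v2=-4 v3=-1
Collision at t=1/2: particles 0 and 1 swap velocities; positions: p0=2 p1=2 p2=9 p3=19/2; velocities now: v0=-4 v1=-2 v2=-4 v3=-1
Advance to t=1 (no further collisions before then); velocities: v0=-4 v1=-2 v2=-4 v3=-1; positions = 0 1 7 9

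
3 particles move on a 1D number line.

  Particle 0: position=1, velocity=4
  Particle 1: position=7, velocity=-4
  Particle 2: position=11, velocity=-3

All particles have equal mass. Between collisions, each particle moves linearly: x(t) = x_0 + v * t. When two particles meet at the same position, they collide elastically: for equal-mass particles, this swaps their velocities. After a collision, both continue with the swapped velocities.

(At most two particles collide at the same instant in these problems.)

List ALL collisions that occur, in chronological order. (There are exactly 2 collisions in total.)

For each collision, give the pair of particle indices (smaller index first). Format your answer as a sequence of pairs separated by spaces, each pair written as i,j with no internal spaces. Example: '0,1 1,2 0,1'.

Collision at t=3/4: particles 0 and 1 swap velocities; positions: p0=4 p1=4 p2=35/4; velocities now: v0=-4 v1=4 v2=-3
Collision at t=10/7: particles 1 and 2 swap velocities; positions: p0=9/7 p1=47/7 p2=47/7; velocities now: v0=-4 v1=-3 v2=4

Answer: 0,1 1,2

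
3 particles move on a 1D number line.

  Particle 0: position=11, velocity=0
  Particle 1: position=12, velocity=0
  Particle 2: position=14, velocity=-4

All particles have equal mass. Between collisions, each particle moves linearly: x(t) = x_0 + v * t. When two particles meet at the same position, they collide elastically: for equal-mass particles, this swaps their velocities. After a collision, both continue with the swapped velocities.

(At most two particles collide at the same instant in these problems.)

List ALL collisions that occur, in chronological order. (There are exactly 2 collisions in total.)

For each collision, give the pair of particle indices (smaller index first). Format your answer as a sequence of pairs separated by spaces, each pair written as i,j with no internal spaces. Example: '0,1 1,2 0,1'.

Answer: 1,2 0,1

Derivation:
Collision at t=1/2: particles 1 and 2 swap velocities; positions: p0=11 p1=12 p2=12; velocities now: v0=0 v1=-4 v2=0
Collision at t=3/4: particles 0 and 1 swap velocities; positions: p0=11 p1=11 p2=12; velocities now: v0=-4 v1=0 v2=0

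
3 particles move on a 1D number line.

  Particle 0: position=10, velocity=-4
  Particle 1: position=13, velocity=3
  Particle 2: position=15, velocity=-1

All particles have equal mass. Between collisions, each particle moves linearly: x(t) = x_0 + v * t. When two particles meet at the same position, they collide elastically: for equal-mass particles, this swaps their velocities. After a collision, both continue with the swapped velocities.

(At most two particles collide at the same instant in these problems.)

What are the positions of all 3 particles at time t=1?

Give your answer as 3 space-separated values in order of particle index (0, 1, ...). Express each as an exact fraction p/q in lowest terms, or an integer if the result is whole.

Answer: 6 14 16

Derivation:
Collision at t=1/2: particles 1 and 2 swap velocities; positions: p0=8 p1=29/2 p2=29/2; velocities now: v0=-4 v1=-1 v2=3
Advance to t=1 (no further collisions before then); velocities: v0=-4 v1=-1 v2=3; positions = 6 14 16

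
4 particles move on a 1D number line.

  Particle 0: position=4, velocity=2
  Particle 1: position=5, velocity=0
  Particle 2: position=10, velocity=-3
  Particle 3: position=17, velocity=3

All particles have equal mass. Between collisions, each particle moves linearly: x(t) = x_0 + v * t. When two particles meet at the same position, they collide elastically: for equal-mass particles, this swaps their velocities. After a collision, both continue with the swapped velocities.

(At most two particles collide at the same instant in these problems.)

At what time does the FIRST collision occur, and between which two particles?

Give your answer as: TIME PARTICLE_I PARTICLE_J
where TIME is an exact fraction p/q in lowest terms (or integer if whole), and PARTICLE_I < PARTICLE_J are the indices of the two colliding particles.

Pair (0,1): pos 4,5 vel 2,0 -> gap=1, closing at 2/unit, collide at t=1/2
Pair (1,2): pos 5,10 vel 0,-3 -> gap=5, closing at 3/unit, collide at t=5/3
Pair (2,3): pos 10,17 vel -3,3 -> not approaching (rel speed -6 <= 0)
Earliest collision: t=1/2 between 0 and 1

Answer: 1/2 0 1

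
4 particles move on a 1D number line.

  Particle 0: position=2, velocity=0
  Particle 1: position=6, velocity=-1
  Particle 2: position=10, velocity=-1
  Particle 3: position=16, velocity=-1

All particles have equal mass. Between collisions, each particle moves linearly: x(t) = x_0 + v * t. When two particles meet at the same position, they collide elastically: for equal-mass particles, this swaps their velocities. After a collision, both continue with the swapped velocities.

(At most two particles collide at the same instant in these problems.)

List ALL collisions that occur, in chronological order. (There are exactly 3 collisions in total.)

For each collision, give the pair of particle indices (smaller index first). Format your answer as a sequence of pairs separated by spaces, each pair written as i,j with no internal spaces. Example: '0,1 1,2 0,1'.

Collision at t=4: particles 0 and 1 swap velocities; positions: p0=2 p1=2 p2=6 p3=12; velocities now: v0=-1 v1=0 v2=-1 v3=-1
Collision at t=8: particles 1 and 2 swap velocities; positions: p0=-2 p1=2 p2=2 p3=8; velocities now: v0=-1 v1=-1 v2=0 v3=-1
Collision at t=14: particles 2 and 3 swap velocities; positions: p0=-8 p1=-4 p2=2 p3=2; velocities now: v0=-1 v1=-1 v2=-1 v3=0

Answer: 0,1 1,2 2,3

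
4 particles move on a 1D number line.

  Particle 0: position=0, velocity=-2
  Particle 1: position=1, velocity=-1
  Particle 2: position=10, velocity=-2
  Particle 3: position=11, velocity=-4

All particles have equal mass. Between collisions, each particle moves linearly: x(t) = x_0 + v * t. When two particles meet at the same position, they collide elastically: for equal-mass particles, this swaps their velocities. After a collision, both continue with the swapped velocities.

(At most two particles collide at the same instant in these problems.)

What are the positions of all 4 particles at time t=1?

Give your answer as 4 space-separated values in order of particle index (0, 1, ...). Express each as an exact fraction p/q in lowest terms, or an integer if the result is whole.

Answer: -2 0 7 8

Derivation:
Collision at t=1/2: particles 2 and 3 swap velocities; positions: p0=-1 p1=1/2 p2=9 p3=9; velocities now: v0=-2 v1=-1 v2=-4 v3=-2
Advance to t=1 (no further collisions before then); velocities: v0=-2 v1=-1 v2=-4 v3=-2; positions = -2 0 7 8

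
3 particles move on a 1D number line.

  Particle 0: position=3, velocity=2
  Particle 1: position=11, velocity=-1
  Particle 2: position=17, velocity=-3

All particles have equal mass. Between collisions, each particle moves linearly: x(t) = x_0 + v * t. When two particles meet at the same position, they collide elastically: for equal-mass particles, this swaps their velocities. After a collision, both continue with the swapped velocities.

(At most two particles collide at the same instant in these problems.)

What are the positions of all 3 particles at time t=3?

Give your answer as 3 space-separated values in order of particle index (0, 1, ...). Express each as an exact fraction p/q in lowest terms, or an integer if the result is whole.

Answer: 8 8 9

Derivation:
Collision at t=8/3: particles 0 and 1 swap velocities; positions: p0=25/3 p1=25/3 p2=9; velocities now: v0=-1 v1=2 v2=-3
Collision at t=14/5: particles 1 and 2 swap velocities; positions: p0=41/5 p1=43/5 p2=43/5; velocities now: v0=-1 v1=-3 v2=2
Collision at t=3: particles 0 and 1 swap velocities; positions: p0=8 p1=8 p2=9; velocities now: v0=-3 v1=-1 v2=2
Advance to t=3 (no further collisions before then); velocities: v0=-3 v1=-1 v2=2; positions = 8 8 9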